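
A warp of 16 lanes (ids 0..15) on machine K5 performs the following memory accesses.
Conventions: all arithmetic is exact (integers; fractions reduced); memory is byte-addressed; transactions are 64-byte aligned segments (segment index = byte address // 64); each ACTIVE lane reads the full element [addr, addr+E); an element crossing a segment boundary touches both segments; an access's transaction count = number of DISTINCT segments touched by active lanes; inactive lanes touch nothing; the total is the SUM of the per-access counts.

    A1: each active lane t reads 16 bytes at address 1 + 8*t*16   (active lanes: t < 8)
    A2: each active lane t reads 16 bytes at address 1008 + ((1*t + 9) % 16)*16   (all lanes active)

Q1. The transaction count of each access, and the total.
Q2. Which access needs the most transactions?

A1: 8 transactions
A2: 5 transactions

Answer: 8,5; total 13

Answer: A1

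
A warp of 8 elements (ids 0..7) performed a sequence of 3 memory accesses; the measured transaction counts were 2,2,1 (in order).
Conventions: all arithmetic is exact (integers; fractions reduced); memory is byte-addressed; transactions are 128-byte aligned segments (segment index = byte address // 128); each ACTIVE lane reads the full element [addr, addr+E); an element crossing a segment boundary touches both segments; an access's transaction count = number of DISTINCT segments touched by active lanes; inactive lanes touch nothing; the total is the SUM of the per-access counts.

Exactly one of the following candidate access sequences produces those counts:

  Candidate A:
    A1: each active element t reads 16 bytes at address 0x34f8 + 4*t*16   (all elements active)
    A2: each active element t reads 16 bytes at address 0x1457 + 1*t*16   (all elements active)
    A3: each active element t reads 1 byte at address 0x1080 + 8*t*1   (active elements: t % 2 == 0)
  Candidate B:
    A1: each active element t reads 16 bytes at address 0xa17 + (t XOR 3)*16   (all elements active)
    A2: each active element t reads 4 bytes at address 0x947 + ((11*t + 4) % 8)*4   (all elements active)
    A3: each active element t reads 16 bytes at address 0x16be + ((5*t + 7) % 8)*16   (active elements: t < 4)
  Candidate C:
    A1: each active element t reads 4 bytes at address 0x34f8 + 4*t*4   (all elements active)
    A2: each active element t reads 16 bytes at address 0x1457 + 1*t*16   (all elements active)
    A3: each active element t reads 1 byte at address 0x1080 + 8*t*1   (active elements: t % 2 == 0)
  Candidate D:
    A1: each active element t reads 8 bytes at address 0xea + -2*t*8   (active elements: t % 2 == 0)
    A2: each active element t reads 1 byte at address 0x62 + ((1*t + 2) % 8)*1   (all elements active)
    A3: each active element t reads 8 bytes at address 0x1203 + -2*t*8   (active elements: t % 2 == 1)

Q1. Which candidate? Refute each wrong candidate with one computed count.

A: A1 gives 5 transactions, not 2
B: A2 gives 1 transaction, not 2
D: A1 gives 1 transaction, not 2
C: all counts match (2,2,1)

Answer: C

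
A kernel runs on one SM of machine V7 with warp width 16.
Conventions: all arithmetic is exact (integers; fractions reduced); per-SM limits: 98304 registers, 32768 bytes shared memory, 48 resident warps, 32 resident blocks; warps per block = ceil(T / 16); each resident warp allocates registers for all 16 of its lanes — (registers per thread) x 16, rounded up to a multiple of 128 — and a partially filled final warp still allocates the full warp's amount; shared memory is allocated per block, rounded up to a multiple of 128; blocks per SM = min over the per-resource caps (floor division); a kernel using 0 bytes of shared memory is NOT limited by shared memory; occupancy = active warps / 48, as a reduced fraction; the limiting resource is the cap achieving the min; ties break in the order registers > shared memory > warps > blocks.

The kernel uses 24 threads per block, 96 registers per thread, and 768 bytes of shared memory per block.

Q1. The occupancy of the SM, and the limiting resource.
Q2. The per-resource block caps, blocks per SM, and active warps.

Answer: occupancy 1, limited by warps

registers: 32 blocks
shared memory: 42 blocks
warps: 24 blocks
blocks: 32 blocks

Answer: 24 blocks, 48 active warps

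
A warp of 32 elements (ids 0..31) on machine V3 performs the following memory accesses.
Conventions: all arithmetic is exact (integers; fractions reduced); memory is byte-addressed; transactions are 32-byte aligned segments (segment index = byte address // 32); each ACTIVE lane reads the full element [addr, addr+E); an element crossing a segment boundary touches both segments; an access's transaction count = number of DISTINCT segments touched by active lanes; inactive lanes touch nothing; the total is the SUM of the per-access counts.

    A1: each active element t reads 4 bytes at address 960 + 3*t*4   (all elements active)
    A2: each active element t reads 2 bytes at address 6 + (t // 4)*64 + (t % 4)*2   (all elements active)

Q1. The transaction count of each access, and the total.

A1: 12 transactions
A2: 8 transactions

Answer: 12,8; total 20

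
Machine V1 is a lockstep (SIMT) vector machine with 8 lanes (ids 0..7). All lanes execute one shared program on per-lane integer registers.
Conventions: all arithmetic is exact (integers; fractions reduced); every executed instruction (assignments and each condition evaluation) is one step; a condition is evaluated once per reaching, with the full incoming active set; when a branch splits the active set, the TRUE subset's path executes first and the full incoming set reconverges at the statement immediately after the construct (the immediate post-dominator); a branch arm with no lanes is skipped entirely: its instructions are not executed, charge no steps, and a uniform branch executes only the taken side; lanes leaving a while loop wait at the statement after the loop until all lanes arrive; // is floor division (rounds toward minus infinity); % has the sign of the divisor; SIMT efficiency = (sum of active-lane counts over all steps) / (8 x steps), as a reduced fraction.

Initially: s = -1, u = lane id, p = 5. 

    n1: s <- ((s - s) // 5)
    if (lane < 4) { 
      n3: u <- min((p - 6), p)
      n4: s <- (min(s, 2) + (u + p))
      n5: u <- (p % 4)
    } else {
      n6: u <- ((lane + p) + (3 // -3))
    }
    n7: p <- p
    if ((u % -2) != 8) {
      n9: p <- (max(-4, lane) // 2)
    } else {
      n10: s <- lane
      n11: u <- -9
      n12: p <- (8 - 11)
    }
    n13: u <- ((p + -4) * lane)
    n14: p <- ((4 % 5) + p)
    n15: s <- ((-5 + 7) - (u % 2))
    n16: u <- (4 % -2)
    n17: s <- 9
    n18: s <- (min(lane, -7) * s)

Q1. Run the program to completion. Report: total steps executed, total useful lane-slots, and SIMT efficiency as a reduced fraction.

Answer: 15 steps, 104 useful, 13/15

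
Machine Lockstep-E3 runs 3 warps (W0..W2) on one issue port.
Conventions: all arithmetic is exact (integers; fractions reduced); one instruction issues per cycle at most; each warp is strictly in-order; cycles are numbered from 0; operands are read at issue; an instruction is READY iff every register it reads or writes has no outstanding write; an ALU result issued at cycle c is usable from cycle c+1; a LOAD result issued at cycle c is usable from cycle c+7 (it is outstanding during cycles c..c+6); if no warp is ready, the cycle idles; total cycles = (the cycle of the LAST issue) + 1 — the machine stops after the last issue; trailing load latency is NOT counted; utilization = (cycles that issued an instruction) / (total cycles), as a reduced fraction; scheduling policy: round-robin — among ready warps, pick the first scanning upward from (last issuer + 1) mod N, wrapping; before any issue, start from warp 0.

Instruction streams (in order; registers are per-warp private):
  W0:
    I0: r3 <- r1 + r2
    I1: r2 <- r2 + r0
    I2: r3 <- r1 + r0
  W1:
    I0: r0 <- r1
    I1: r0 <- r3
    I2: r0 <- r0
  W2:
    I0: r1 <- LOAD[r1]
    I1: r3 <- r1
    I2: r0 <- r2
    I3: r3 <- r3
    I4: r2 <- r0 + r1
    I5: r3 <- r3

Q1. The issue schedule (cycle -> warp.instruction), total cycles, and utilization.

cycle 0: W0.I0
cycle 1: W1.I0
cycle 2: W2.I0
cycle 3: W0.I1
cycle 4: W1.I1
cycle 5: W0.I2
cycle 6: W1.I2
cycle 7: idle
cycle 8: idle
cycle 9: W2.I1
cycle 10: W2.I2
cycle 11: W2.I3
cycle 12: W2.I4
cycle 13: W2.I5

Answer: 14 cycles, utilization 6/7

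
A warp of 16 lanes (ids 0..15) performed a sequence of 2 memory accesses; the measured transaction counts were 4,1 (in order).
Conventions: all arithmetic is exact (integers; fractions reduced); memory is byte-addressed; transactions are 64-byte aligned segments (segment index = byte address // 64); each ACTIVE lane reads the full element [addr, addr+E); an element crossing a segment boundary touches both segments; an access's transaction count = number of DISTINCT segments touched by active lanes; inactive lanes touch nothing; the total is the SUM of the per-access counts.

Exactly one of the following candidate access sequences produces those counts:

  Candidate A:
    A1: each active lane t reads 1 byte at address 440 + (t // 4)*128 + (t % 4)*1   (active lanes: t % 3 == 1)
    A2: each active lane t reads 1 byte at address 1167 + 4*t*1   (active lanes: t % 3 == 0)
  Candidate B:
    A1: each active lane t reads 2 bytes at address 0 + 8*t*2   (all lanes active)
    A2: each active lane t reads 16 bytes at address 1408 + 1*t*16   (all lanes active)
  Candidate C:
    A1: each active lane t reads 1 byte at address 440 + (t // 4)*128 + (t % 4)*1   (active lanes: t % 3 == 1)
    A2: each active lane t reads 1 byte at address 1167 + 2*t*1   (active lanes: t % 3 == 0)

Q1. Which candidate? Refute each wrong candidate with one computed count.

A: A2 gives 2 transactions, not 1
B: A2 gives 4 transactions, not 1
C: all counts match (4,1)

Answer: C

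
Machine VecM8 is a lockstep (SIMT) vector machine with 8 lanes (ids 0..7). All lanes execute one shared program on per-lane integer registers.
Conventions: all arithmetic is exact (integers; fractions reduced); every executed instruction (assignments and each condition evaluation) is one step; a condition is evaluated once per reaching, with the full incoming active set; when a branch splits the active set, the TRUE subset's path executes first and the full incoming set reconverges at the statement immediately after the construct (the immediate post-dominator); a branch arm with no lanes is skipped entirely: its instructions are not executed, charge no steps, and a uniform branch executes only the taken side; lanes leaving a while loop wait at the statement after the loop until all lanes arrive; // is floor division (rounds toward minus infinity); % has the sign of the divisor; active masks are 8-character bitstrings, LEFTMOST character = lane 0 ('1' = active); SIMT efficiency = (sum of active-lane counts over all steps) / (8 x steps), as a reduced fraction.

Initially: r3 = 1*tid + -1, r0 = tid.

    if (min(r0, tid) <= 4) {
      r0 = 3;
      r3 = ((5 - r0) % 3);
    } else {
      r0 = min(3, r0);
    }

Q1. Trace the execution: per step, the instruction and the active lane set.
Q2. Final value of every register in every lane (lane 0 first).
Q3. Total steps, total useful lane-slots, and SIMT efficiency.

step 0: eval (min(r0, tid) <= 4)     11111111
step 1: r0 <- 3                      11111000
step 2: r3 <- ((5 - r0) % 3)         11111000
step 3: r0 <- min(3, r0)             00000111

Answer: 4 steps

r3: 2,2,2,2,2,4,5,6
r0: 3,3,3,3,3,3,3,3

steps = 4; useful = 21; efficiency = 21/32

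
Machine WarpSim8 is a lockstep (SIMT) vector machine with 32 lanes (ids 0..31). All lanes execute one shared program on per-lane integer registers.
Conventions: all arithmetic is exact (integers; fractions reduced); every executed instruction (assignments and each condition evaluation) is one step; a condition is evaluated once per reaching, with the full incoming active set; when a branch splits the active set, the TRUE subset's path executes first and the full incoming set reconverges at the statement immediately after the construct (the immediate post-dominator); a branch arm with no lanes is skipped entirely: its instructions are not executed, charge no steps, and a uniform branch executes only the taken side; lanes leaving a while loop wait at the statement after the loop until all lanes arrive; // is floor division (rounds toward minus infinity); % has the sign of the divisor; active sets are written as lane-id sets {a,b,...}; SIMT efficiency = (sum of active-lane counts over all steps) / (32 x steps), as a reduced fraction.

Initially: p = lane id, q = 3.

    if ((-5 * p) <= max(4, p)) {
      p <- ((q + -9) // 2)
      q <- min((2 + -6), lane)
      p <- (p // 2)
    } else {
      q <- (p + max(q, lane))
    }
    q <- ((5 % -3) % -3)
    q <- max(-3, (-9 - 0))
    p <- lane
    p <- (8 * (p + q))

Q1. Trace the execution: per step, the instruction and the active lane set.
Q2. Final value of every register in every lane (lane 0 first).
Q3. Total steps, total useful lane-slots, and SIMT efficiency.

step 0: eval ((-5 * p) <= max(4, p)) {0,1,2,3,4,5,6,7,8,9,10,11,12,13,14,15,16,17,18,19,20,21,22,23,24,25,26,27,28,29,30,31}
step 1: p <- ((q + -9) // 2)         {0,1,2,3,4,5,6,7,8,9,10,11,12,13,14,15,16,17,18,19,20,21,22,23,24,25,26,27,28,29,30,31}
step 2: q <- min((2 + -6), lane)     {0,1,2,3,4,5,6,7,8,9,10,11,12,13,14,15,16,17,18,19,20,21,22,23,24,25,26,27,28,29,30,31}
step 3: p <- (p // 2)                {0,1,2,3,4,5,6,7,8,9,10,11,12,13,14,15,16,17,18,19,20,21,22,23,24,25,26,27,28,29,30,31}
step 4: q <- ((5 % -3) % -3)         {0,1,2,3,4,5,6,7,8,9,10,11,12,13,14,15,16,17,18,19,20,21,22,23,24,25,26,27,28,29,30,31}
step 5: q <- max(-3, (-9 - 0))       {0,1,2,3,4,5,6,7,8,9,10,11,12,13,14,15,16,17,18,19,20,21,22,23,24,25,26,27,28,29,30,31}
step 6: p <- lane                    {0,1,2,3,4,5,6,7,8,9,10,11,12,13,14,15,16,17,18,19,20,21,22,23,24,25,26,27,28,29,30,31}
step 7: p <- (8 * (p + q))           {0,1,2,3,4,5,6,7,8,9,10,11,12,13,14,15,16,17,18,19,20,21,22,23,24,25,26,27,28,29,30,31}

Answer: 8 steps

p: -24,-16,-8,0,8,16,24,32,40,48,56,64,72,80,88,96,104,112,120,128,136,144,152,160,168,176,184,192,200,208,216,224
q: -3,-3,-3,-3,-3,-3,-3,-3,-3,-3,-3,-3,-3,-3,-3,-3,-3,-3,-3,-3,-3,-3,-3,-3,-3,-3,-3,-3,-3,-3,-3,-3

steps = 8; useful = 256; efficiency = 256/256 = 1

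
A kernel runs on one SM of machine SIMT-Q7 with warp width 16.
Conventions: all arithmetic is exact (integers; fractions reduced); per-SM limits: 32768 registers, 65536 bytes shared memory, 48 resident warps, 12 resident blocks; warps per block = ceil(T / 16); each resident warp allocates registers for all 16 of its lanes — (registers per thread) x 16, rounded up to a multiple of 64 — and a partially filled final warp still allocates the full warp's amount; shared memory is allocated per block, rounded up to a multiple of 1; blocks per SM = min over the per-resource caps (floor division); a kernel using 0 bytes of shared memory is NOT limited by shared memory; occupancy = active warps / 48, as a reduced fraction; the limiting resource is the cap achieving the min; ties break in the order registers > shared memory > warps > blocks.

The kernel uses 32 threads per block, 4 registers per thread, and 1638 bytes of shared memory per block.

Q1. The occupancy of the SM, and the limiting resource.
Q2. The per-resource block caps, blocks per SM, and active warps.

Answer: occupancy 1/2, limited by blocks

registers: 256 blocks
shared memory: 40 blocks
warps: 24 blocks
blocks: 12 blocks

Answer: 12 blocks, 24 active warps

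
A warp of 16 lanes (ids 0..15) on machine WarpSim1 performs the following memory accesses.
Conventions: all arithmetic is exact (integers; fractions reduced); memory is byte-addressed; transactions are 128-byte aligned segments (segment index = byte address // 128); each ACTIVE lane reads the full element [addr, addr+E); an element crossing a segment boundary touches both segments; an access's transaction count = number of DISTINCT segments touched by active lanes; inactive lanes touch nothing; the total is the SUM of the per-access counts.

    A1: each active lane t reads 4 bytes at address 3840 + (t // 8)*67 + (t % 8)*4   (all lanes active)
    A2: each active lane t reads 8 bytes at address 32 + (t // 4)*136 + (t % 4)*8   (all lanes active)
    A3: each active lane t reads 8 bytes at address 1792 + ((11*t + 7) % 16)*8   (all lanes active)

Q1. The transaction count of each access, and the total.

A1: 1 transaction
A2: 4 transactions
A3: 1 transaction

Answer: 1,4,1; total 6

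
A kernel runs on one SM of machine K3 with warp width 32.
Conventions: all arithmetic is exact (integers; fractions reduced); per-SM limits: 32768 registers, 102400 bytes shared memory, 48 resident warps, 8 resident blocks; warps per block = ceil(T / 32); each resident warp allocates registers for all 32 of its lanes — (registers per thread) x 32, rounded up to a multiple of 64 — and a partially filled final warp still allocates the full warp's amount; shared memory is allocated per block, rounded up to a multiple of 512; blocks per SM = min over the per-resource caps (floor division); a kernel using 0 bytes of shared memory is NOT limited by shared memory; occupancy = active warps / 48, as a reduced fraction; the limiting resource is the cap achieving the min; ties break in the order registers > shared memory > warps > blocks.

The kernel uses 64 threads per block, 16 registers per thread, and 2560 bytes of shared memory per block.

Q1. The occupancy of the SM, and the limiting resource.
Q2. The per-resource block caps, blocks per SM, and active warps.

Answer: occupancy 1/3, limited by blocks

registers: 32 blocks
shared memory: 40 blocks
warps: 24 blocks
blocks: 8 blocks

Answer: 8 blocks, 16 active warps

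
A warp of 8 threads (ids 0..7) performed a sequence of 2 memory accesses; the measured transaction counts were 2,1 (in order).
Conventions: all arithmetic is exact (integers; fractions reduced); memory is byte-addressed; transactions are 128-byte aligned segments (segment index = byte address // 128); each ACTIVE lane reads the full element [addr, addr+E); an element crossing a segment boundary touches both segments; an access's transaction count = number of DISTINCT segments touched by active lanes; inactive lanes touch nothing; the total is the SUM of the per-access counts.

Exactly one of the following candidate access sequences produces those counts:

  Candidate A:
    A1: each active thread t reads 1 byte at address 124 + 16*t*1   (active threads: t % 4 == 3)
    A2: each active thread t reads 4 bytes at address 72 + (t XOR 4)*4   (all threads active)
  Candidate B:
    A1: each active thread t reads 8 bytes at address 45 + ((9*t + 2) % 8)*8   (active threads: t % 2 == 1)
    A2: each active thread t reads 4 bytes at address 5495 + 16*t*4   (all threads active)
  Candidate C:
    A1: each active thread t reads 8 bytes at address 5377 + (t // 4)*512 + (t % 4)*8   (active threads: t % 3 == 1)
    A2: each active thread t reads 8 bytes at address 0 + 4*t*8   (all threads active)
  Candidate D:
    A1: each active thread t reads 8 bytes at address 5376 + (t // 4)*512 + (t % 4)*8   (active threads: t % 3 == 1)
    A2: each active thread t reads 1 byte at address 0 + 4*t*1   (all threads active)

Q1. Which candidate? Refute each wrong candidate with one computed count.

A: A1 gives 1 transaction, not 2
B: A1 gives 1 transaction, not 2
C: A2 gives 2 transactions, not 1
D: all counts match (2,1)

Answer: D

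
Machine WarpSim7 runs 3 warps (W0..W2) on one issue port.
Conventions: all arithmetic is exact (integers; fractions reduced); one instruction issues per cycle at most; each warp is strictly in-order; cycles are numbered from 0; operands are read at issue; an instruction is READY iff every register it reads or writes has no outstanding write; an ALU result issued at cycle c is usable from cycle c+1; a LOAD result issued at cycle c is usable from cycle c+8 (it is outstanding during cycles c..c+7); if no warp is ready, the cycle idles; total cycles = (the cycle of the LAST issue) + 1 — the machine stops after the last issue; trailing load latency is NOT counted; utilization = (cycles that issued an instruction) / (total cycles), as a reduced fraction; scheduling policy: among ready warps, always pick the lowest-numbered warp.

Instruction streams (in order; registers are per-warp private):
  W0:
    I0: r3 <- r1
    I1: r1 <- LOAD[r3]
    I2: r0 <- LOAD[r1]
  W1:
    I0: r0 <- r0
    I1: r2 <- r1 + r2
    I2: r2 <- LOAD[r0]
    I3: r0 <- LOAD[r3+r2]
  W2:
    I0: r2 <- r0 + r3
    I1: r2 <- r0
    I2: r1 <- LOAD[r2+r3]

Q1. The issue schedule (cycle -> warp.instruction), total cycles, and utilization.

cycle 0: W0.I0
cycle 1: W0.I1
cycle 2: W1.I0
cycle 3: W1.I1
cycle 4: W1.I2
cycle 5: W2.I0
cycle 6: W2.I1
cycle 7: W2.I2
cycle 8: idle
cycle 9: W0.I2
cycle 10: idle
cycle 11: idle
cycle 12: W1.I3

Answer: 13 cycles, utilization 10/13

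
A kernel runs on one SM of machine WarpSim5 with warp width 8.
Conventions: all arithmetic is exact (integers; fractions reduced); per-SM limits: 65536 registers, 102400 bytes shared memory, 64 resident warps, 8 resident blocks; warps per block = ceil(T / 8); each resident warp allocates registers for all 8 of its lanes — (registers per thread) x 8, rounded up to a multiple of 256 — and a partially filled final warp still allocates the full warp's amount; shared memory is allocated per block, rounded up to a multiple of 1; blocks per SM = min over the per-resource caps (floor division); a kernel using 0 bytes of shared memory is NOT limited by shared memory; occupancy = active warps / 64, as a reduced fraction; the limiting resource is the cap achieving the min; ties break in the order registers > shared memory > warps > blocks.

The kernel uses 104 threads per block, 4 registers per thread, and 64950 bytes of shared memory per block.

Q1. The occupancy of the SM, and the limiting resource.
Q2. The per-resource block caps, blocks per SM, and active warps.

Answer: occupancy 13/64, limited by shared memory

registers: 19 blocks
shared memory: 1 block
warps: 4 blocks
blocks: 8 blocks

Answer: 1 block, 13 active warps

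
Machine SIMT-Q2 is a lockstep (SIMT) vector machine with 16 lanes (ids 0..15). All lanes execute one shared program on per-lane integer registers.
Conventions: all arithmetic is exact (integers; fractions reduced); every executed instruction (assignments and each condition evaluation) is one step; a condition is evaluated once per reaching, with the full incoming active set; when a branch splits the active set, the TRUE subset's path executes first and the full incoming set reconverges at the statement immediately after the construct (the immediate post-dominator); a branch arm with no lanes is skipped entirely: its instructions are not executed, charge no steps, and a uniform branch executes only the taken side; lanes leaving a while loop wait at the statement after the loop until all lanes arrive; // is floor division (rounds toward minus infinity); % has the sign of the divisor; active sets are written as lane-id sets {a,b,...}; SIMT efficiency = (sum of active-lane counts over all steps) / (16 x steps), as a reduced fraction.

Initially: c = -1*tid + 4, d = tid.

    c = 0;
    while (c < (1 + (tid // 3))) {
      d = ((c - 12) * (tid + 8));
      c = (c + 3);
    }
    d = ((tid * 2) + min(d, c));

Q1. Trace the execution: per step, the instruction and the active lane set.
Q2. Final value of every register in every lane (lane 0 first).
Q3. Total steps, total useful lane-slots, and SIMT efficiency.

step 0: c <- 0                       {0,1,2,3,4,5,6,7,8,9,10,11,12,13,14,15}
step 1: eval (c < (1 + (tid // 3)))  {0,1,2,3,4,5,6,7,8,9,10,11,12,13,14,15}
step 2: d <- ((c - 12) * (tid + 8))  {0,1,2,3,4,5,6,7,8,9,10,11,12,13,14,15}
step 3: c <- (c + 3)                 {0,1,2,3,4,5,6,7,8,9,10,11,12,13,14,15}
step 4: eval (c < (1 + (tid // 3)))  {0,1,2,3,4,5,6,7,8,9,10,11,12,13,14,15}
step 5: d <- ((c - 12) * (tid + 8))  {9,10,11,12,13,14,15}
step 6: c <- (c + 3)                 {9,10,11,12,13,14,15}
step 7: eval (c < (1 + (tid // 3)))  {9,10,11,12,13,14,15}
step 8: d <- ((tid * 2) + min(d, c)) {0,1,2,3,4,5,6,7,8,9,10,11,12,13,14,15}

Answer: 9 steps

c: 3,3,3,3,3,3,3,3,3,6,6,6,6,6,6,6
d: -96,-106,-116,-126,-136,-146,-156,-166,-176,-135,-142,-149,-156,-163,-170,-177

steps = 9; useful = 117; efficiency = 117/144 = 13/16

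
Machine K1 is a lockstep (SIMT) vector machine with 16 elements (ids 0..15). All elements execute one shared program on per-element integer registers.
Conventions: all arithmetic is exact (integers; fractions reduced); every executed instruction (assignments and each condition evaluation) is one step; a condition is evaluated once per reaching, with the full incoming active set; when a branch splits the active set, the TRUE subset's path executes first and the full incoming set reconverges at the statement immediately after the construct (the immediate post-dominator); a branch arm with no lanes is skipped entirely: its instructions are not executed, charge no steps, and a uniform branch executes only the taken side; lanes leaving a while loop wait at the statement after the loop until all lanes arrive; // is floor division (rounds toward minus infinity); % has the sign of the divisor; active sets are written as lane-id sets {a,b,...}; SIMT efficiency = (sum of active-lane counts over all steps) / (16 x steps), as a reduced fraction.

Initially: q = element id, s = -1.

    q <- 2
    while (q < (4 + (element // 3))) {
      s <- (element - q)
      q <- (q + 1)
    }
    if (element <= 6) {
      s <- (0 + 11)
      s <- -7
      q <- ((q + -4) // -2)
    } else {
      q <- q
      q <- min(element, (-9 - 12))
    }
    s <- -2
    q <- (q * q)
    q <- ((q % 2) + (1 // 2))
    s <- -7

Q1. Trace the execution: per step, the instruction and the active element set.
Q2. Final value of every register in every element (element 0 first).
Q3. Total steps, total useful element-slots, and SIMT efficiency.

step 0: q <- 2                       {0,1,2,3,4,5,6,7,8,9,10,11,12,13,14,15}
step 1: eval (q < (4 + (element // 3))) {0,1,2,3,4,5,6,7,8,9,10,11,12,13,14,15}
step 2: s <- (element - q)           {0,1,2,3,4,5,6,7,8,9,10,11,12,13,14,15}
step 3: q <- (q + 1)                 {0,1,2,3,4,5,6,7,8,9,10,11,12,13,14,15}
step 4: eval (q < (4 + (element // 3))) {0,1,2,3,4,5,6,7,8,9,10,11,12,13,14,15}
step 5: s <- (element - q)           {0,1,2,3,4,5,6,7,8,9,10,11,12,13,14,15}
step 6: q <- (q + 1)                 {0,1,2,3,4,5,6,7,8,9,10,11,12,13,14,15}
step 7: eval (q < (4 + (element // 3))) {0,1,2,3,4,5,6,7,8,9,10,11,12,13,14,15}
step 8: s <- (element - q)           {3,4,5,6,7,8,9,10,11,12,13,14,15}
step 9: q <- (q + 1)                 {3,4,5,6,7,8,9,10,11,12,13,14,15}
step 10: eval (q < (4 + (element // 3))) {3,4,5,6,7,8,9,10,11,12,13,14,15}
step 11: s <- (element - q)           {6,7,8,9,10,11,12,13,14,15}
step 12: q <- (q + 1)                 {6,7,8,9,10,11,12,13,14,15}
step 13: eval (q < (4 + (element // 3))) {6,7,8,9,10,11,12,13,14,15}
step 14: s <- (element - q)           {9,10,11,12,13,14,15}
step 15: q <- (q + 1)                 {9,10,11,12,13,14,15}
step 16: eval (q < (4 + (element // 3))) {9,10,11,12,13,14,15}
step 17: s <- (element - q)           {12,13,14,15}
step 18: q <- (q + 1)                 {12,13,14,15}
step 19: eval (q < (4 + (element // 3))) {12,13,14,15}
step 20: s <- (element - q)           {15}
step 21: q <- (q + 1)                 {15}
step 22: eval (q < (4 + (element // 3))) {15}
step 23: eval (element <= 6)          {0,1,2,3,4,5,6,7,8,9,10,11,12,13,14,15}
step 24: s <- (0 + 11)                {0,1,2,3,4,5,6}
step 25: s <- -7                      {0,1,2,3,4,5,6}
step 26: q <- ((q + -4) // -2)        {0,1,2,3,4,5,6}
step 27: q <- q                       {7,8,9,10,11,12,13,14,15}
step 28: q <- min(element, (-9 - 12)) {7,8,9,10,11,12,13,14,15}
step 29: s <- -2                      {0,1,2,3,4,5,6,7,8,9,10,11,12,13,14,15}
step 30: q <- (q * q)                 {0,1,2,3,4,5,6,7,8,9,10,11,12,13,14,15}
step 31: q <- ((q % 2) + (1 // 2))    {0,1,2,3,4,5,6,7,8,9,10,11,12,13,14,15}
step 32: s <- -7                      {0,1,2,3,4,5,6,7,8,9,10,11,12,13,14,15}

Answer: 33 steps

q: 0,0,0,1,1,1,1,1,1,1,1,1,1,1,1,1
s: -7,-7,-7,-7,-7,-7,-7,-7,-7,-7,-7,-7,-7,-7,-7,-7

steps = 33; useful = 352; efficiency = 352/528 = 2/3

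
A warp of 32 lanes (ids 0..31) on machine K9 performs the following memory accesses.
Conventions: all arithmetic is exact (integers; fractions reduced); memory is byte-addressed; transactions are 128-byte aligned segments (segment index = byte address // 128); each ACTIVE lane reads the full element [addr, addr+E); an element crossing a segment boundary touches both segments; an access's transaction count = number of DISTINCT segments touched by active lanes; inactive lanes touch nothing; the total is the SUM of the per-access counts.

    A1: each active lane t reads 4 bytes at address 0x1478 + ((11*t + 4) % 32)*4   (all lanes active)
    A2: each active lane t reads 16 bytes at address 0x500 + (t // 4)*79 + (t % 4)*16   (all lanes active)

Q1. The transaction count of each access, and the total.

A1: 2 transactions
A2: 5 transactions

Answer: 2,5; total 7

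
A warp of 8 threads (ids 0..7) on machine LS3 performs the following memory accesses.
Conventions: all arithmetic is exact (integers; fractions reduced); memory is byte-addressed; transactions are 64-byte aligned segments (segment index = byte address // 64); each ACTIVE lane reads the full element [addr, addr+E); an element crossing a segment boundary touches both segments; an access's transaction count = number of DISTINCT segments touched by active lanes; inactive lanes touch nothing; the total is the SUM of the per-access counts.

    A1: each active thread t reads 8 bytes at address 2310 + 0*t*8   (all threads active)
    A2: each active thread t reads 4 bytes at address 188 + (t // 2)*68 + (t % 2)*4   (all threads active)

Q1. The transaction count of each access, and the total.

A1: 1 transaction
A2: 5 transactions

Answer: 1,5; total 6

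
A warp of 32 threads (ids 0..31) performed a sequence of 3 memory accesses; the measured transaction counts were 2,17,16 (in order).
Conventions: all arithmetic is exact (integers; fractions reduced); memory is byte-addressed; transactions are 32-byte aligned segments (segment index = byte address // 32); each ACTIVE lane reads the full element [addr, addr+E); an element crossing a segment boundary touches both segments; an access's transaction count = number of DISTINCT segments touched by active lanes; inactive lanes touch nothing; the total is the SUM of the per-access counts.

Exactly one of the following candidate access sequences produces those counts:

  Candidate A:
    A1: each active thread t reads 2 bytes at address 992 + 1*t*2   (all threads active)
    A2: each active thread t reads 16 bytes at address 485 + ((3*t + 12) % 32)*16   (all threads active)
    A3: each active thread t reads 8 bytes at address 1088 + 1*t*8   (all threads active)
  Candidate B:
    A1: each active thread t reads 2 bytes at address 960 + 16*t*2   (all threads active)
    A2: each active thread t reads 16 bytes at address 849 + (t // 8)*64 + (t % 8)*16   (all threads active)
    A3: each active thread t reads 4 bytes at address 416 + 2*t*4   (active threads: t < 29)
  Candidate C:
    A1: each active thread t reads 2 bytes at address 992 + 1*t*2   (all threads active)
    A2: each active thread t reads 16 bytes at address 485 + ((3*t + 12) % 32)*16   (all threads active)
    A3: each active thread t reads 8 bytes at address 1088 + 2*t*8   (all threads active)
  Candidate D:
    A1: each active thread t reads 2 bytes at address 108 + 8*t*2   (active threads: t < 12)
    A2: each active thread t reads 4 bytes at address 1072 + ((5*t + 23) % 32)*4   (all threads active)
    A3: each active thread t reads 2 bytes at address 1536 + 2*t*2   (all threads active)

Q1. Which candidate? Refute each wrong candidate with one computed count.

A: A3 gives 8 transactions, not 16
B: A1 gives 32 transactions, not 2
D: A1 gives 6 transactions, not 2
C: all counts match (2,17,16)

Answer: C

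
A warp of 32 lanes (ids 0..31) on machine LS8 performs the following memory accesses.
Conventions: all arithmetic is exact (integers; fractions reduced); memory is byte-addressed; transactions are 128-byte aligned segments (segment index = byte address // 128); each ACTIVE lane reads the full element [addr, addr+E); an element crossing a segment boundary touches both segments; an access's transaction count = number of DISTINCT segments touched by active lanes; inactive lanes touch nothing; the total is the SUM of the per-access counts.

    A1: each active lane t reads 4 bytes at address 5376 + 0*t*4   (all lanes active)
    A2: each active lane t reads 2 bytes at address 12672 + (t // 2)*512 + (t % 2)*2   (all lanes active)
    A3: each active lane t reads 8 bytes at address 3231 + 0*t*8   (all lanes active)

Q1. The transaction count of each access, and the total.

A1: 1 transaction
A2: 16 transactions
A3: 1 transaction

Answer: 1,16,1; total 18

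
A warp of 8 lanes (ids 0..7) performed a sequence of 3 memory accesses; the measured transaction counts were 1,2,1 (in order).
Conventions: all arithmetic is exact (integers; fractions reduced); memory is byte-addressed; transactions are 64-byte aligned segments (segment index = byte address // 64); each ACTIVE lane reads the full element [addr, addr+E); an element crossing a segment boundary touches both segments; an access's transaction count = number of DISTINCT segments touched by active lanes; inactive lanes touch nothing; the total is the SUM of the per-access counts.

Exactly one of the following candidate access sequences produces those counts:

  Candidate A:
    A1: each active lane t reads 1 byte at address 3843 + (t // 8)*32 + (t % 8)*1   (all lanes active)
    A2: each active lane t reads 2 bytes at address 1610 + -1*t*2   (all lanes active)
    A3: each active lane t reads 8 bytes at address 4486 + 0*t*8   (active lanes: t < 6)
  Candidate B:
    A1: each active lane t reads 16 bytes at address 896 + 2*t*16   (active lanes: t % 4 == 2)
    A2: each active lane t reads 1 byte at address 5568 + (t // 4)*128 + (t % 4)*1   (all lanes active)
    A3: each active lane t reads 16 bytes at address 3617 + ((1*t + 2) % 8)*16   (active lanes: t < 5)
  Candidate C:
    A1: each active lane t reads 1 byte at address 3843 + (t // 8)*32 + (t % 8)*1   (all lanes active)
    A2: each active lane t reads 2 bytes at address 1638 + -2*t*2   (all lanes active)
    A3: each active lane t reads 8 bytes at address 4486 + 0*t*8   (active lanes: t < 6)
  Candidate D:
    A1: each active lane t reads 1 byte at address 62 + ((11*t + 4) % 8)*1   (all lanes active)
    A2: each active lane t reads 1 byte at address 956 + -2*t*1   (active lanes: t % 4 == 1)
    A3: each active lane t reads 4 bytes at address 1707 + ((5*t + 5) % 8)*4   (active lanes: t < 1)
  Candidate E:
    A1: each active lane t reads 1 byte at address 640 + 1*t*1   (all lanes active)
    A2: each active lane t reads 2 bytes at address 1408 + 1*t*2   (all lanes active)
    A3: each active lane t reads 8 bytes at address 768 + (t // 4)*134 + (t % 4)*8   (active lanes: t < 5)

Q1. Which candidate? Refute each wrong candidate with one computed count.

B: A1 gives 2 transactions, not 1
C: A2 gives 1 transaction, not 2
D: A1 gives 2 transactions, not 1
E: A2 gives 1 transaction, not 2
A: all counts match (1,2,1)

Answer: A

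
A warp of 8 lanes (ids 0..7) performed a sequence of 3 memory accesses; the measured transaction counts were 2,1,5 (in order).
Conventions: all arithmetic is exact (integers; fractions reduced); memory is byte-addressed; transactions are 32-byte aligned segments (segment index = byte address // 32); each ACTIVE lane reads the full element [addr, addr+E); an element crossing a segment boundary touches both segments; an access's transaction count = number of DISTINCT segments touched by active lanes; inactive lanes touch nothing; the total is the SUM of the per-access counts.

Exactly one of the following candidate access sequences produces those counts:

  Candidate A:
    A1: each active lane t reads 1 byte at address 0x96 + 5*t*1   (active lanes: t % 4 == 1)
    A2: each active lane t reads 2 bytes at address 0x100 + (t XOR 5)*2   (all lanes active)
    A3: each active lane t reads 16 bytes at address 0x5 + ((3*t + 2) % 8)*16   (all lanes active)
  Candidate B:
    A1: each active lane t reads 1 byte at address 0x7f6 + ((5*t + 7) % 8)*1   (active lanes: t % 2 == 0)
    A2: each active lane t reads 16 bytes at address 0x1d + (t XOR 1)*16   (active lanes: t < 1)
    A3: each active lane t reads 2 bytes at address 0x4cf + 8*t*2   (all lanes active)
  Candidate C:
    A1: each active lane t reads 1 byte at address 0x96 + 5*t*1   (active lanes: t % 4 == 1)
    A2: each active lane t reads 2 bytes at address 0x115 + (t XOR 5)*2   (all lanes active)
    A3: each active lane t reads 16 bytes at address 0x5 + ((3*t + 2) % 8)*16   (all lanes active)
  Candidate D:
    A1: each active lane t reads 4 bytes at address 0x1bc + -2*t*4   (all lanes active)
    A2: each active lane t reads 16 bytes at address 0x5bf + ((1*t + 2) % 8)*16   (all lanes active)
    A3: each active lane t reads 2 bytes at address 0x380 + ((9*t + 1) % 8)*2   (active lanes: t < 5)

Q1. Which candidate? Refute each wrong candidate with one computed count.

B: A1 gives 1 transaction, not 2
C: A2 gives 2 transactions, not 1
D: A2 gives 5 transactions, not 1
A: all counts match (2,1,5)

Answer: A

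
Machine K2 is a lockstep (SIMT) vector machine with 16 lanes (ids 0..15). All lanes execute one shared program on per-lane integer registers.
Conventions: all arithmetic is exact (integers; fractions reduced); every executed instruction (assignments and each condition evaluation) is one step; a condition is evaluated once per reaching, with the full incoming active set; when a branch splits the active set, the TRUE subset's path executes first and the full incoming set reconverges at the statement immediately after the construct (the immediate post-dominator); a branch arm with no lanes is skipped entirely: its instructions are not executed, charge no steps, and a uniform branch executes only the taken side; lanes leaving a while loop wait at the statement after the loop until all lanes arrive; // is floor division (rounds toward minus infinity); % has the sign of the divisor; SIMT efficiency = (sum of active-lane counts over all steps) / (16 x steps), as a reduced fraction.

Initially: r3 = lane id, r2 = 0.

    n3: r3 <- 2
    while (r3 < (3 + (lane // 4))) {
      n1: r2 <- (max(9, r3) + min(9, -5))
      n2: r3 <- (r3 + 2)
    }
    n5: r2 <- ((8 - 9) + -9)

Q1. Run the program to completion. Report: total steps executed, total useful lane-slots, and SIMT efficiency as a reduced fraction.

Answer: 9 steps, 120 useful, 5/6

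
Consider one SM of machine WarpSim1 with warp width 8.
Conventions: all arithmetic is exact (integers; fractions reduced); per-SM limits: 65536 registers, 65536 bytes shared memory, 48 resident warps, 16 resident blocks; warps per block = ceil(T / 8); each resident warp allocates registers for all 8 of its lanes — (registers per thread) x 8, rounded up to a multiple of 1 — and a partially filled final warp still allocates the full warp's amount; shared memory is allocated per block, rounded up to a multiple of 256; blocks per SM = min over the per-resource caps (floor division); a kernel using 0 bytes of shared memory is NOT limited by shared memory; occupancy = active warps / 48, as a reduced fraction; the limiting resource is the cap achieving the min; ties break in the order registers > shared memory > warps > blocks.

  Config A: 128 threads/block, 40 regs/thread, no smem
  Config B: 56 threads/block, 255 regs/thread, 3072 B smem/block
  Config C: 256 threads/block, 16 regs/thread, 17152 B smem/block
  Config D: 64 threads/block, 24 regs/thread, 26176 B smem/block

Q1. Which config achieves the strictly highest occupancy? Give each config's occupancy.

occupancies: A 1, B 7/12, C 2/3, D 1/3

Answer: A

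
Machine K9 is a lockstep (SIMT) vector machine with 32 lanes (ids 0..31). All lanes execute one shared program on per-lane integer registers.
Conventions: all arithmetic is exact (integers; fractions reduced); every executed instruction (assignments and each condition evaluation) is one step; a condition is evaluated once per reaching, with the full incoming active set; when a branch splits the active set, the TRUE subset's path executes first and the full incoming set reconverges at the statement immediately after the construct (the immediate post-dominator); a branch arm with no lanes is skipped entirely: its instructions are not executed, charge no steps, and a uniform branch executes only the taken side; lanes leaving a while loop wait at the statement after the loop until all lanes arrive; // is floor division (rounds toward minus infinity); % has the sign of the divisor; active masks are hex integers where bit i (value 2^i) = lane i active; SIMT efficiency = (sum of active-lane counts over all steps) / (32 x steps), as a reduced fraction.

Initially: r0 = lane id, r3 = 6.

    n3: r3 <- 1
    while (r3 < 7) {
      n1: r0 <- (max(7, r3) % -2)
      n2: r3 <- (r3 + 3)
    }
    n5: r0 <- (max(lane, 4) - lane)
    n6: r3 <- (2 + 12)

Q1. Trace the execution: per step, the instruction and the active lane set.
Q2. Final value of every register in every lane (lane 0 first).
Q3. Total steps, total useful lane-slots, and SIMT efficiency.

step 0: r3 <- 1                      0xffffffff
step 1: eval (r3 < 7)                0xffffffff
step 2: r0 <- (max(7, r3) % -2)      0xffffffff
step 3: r3 <- (r3 + 3)               0xffffffff
step 4: eval (r3 < 7)                0xffffffff
step 5: r0 <- (max(7, r3) % -2)      0xffffffff
step 6: r3 <- (r3 + 3)               0xffffffff
step 7: eval (r3 < 7)                0xffffffff
step 8: r0 <- (max(lane, 4) - lane)  0xffffffff
step 9: r3 <- (2 + 12)               0xffffffff

Answer: 10 steps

r0: 4,3,2,1,0,0,0,0,0,0,0,0,0,0,0,0,0,0,0,0,0,0,0,0,0,0,0,0,0,0,0,0
r3: 14,14,14,14,14,14,14,14,14,14,14,14,14,14,14,14,14,14,14,14,14,14,14,14,14,14,14,14,14,14,14,14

steps = 10; useful = 320; efficiency = 320/320 = 1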